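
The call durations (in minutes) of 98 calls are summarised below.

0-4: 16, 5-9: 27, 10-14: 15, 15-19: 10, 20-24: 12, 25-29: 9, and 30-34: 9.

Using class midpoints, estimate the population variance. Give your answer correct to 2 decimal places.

91.65

Midpoints: 2, 7, 12, 17, 22, 27, 32
n = 98, Σfm = 1366, mean = 13.9388
Σfm² = 28022
Σf(m − x̄)² = Σfm² − (Σfm)²/n = 28022 − 1366²/98 = 8981.6327
Population variance = 8981.6327 / 98 = 91.6493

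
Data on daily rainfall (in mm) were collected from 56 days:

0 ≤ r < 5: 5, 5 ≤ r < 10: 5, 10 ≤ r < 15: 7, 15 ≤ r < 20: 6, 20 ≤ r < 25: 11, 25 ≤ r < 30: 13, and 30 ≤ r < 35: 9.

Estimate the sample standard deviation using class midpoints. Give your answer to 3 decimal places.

Midpoints: 2.5, 7.5, 12.5, 17.5, 22.5, 27.5, 32.5
n = 56, Σfm = 1140, mean = 20.3571
Σfm² = 28150
Σf(m − x̄)² = Σfm² − (Σfm)²/n = 28150 − 1140²/56 = 4942.8571
Sample variance = 4942.8571 / 55 = 89.8701
Standard deviation = √89.8701 = 9.4800

9.480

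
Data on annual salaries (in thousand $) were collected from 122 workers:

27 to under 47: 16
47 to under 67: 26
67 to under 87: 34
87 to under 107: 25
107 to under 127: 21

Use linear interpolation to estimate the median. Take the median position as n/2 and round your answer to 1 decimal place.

78.2

Cumulative frequencies: 16, 42, 76, 101, 122
n = 122; position = n/2 = 61.
This falls in the class 67 to under 87: L = 67, F = 42, f = 34, h = 20.
Median ≈ 67 + ((61 − 42) / 34) × 20 = 78.1765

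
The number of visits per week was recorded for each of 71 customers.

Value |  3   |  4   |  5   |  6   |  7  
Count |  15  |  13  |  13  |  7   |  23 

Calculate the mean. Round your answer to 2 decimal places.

Values: 3, 4, 5, 6, 7
Σfx = 15×3 + 13×4 + 13×5 + 7×6 + 23×7 = 365
n = Σf = 71
Mean = 365 / 71 = 5.1408

5.14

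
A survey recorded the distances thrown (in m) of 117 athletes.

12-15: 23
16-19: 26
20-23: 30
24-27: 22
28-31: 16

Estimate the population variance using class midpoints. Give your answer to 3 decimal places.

27.519

Midpoints: 13.5, 17.5, 21.5, 25.5, 29.5
n = 117, Σfm = 2443.5, mean = 20.8846
Σfm² = 54251.25
Σf(m − x̄)² = Σfm² − (Σfm)²/n = 54251.25 − 2443.5²/117 = 3219.6923
Population variance = 3219.6923 / 117 = 27.5187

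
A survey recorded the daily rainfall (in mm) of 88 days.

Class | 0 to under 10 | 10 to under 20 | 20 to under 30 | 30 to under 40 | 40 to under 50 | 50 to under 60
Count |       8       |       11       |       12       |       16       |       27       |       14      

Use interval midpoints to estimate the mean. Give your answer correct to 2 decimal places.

34.66

Midpoints: 5, 15, 25, 35, 45, 55
Σfm = 8×5 + 11×15 + 12×25 + 16×35 + 27×45 + 14×55 = 3050
n = Σf = 88
Mean = 3050 / 88 = 34.6591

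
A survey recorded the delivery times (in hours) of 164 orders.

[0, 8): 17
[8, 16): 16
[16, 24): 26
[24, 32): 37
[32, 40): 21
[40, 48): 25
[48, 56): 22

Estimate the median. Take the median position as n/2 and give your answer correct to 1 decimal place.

29.0

Cumulative frequencies: 17, 33, 59, 96, 117, 142, 164
n = 164; position = n/2 = 82.
This falls in the class [24, 32): L = 24, F = 59, f = 37, h = 8.
Median ≈ 24 + ((82 − 59) / 37) × 8 = 28.9730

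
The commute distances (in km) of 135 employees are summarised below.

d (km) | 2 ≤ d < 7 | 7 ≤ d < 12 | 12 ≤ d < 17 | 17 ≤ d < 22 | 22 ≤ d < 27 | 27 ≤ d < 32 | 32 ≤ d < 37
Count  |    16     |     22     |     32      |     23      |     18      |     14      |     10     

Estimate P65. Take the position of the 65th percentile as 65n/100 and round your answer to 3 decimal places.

20.859

Cumulative frequencies: 16, 38, 70, 93, 111, 125, 135
n = 135; position = 65n/100 = 87.75.
This falls in the class 17 ≤ d < 22: L = 17, F = 70, f = 23, h = 5.
65th percentile ≈ 17 + ((87.75 − 70) / 23) × 5 = 20.8587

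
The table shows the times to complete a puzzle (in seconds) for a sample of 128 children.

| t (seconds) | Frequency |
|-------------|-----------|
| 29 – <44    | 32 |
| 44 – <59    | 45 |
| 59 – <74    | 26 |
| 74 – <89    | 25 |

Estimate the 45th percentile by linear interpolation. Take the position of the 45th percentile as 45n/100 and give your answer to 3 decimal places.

Cumulative frequencies: 32, 77, 103, 128
n = 128; position = 45n/100 = 57.6.
This falls in the class 44 – <59: L = 44, F = 32, f = 45, h = 15.
45th percentile ≈ 44 + ((57.6 − 32) / 45) × 15 = 52.5333

52.533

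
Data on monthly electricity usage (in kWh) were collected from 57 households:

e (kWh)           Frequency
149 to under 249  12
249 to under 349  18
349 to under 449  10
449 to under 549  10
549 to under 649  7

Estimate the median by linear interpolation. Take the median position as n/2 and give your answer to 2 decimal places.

340.67

Cumulative frequencies: 12, 30, 40, 50, 57
n = 57; position = n/2 = 28.5.
This falls in the class 249 to under 349: L = 249, F = 12, f = 18, h = 100.
Median ≈ 249 + ((28.5 − 12) / 18) × 100 = 340.6667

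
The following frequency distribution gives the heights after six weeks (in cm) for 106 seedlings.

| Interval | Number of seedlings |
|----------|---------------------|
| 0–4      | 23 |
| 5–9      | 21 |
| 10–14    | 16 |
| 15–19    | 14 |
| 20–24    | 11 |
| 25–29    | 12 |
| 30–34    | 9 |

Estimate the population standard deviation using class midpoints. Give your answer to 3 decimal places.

Midpoints: 2, 7, 12, 17, 22, 27, 32
n = 106, Σfm = 1477, mean = 13.9340
Σfm² = 30759
Σf(m − x̄)² = Σfm² − (Σfm)²/n = 30759 − 1477²/106 = 10178.5377
Population variance = 10178.5377 / 106 = 96.0239
Standard deviation = √96.0239 = 9.7992

9.799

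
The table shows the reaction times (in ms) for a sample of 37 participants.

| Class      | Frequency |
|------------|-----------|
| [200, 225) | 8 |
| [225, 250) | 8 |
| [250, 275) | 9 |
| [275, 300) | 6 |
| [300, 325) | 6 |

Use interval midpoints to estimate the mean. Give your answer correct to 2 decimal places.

Midpoints: 212.5, 237.5, 262.5, 287.5, 312.5
Σfm = 8×212.5 + 8×237.5 + 9×262.5 + 6×287.5 + 6×312.5 = 9562.5
n = Σf = 37
Mean = 9562.5 / 37 = 258.4459

258.45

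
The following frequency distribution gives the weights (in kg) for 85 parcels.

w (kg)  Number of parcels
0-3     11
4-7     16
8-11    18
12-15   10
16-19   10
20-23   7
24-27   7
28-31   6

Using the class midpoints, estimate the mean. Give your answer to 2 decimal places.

12.84

Midpoints: 1.5, 5.5, 9.5, 13.5, 17.5, 21.5, 25.5, 29.5
Σfm = 11×1.5 + 16×5.5 + 18×9.5 + 10×13.5 + 10×17.5 + 7×21.5 + 7×25.5 + 6×29.5 = 1091.5
n = Σf = 85
Mean = 1091.5 / 85 = 12.8412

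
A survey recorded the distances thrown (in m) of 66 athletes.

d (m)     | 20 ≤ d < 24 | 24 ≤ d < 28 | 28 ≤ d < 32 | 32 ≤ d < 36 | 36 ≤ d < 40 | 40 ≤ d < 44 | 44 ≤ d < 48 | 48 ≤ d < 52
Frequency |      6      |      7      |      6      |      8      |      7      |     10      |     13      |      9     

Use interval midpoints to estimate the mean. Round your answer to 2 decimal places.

Midpoints: 22, 26, 30, 34, 38, 42, 46, 50
Σfm = 6×22 + 7×26 + 6×30 + 8×34 + 7×38 + 10×42 + 13×46 + 9×50 = 2500
n = Σf = 66
Mean = 2500 / 66 = 37.8788

37.88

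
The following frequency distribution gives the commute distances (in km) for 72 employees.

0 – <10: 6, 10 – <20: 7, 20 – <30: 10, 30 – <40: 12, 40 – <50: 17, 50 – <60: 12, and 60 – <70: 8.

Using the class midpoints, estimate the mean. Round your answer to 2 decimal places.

Midpoints: 5, 15, 25, 35, 45, 55, 65
Σfm = 6×5 + 7×15 + 10×25 + 12×35 + 17×45 + 12×55 + 8×65 = 2750
n = Σf = 72
Mean = 2750 / 72 = 38.1944

38.19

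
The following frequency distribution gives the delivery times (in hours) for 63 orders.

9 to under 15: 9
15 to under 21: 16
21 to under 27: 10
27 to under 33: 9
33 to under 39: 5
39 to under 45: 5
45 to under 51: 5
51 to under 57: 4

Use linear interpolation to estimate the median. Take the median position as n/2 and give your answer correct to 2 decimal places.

24.90

Cumulative frequencies: 9, 25, 35, 44, 49, 54, 59, 63
n = 63; position = n/2 = 31.5.
This falls in the class 21 to under 27: L = 21, F = 25, f = 10, h = 6.
Median ≈ 21 + ((31.5 − 25) / 10) × 6 = 24.9000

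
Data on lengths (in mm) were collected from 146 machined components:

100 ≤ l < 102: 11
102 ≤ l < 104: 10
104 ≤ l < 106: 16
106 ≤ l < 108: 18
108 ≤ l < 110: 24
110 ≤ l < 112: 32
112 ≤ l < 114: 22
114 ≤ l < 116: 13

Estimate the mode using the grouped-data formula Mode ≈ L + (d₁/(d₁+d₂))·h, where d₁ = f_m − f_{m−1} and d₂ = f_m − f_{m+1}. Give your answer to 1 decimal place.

110.9

Modal class: 110 ≤ l < 112 (highest frequency 32).
d₁ = 32 − 24 = 8, d₂ = 32 − 22 = 10
Mode ≈ 110 + (8/(8+10)) × 2 = 110 + 0.8889 = 110.8889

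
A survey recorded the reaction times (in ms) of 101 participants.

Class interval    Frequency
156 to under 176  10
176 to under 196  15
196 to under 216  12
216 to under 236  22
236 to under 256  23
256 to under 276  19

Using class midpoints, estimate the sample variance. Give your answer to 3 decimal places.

Midpoints: 166, 186, 206, 226, 246, 266
n = 101, Σfm = 22606, mean = 223.8218
Σfm² = 5163636
Σf(m − x̄)² = Σfm² − (Σfm)²/n = 5163636 − 22606²/101 = 103920.7921
Sample variance = 103920.7921 / 100 = 1039.2079

1039.208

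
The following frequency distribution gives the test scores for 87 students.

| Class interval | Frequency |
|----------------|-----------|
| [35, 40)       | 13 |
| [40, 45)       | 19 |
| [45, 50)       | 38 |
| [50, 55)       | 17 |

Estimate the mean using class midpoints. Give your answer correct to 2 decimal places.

Midpoints: 37.5, 42.5, 47.5, 52.5
Σfm = 13×37.5 + 19×42.5 + 38×47.5 + 17×52.5 = 3992.5
n = Σf = 87
Mean = 3992.5 / 87 = 45.8908

45.89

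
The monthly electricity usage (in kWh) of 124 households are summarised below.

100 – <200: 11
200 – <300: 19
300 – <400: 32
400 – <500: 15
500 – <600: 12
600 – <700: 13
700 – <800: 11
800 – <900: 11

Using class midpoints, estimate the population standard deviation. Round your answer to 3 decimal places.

209.615

Midpoints: 150, 250, 350, 450, 550, 650, 750, 850
n = 124, Σfm = 57000, mean = 459.6774
Σfm² = 31650000
Σf(m − x̄)² = Σfm² − (Σfm)²/n = 31650000 − 57000²/124 = 5448387.0968
Population variance = 5448387.0968 / 124 = 43938.6056
Standard deviation = √43938.6056 = 209.6154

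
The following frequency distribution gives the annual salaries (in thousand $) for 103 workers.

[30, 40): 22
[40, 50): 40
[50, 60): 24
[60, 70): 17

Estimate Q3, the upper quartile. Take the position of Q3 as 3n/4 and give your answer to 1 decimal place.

Cumulative frequencies: 22, 62, 86, 103
n = 103; position = 3n/4 = 77.25.
This falls in the class [50, 60): L = 50, F = 62, f = 24, h = 10.
Upper quartile ≈ 50 + ((77.25 − 62) / 24) × 10 = 56.3542

56.4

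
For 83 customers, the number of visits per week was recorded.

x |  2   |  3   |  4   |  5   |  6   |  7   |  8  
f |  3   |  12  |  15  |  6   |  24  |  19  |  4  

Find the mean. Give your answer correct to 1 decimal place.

Values: 2, 3, 4, 5, 6, 7, 8
Σfx = 3×2 + 12×3 + 15×4 + 6×5 + 24×6 + 19×7 + 4×8 = 441
n = Σf = 83
Mean = 441 / 83 = 5.3133

5.3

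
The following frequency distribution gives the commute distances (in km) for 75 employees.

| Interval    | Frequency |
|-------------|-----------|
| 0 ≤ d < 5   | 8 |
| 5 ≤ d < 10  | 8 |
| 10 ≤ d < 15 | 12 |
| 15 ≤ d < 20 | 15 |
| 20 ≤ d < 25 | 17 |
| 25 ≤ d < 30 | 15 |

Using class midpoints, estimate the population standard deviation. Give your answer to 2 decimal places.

8.01

Midpoints: 2.5, 7.5, 12.5, 17.5, 22.5, 27.5
n = 75, Σfm = 1287.5, mean = 17.1667
Σfm² = 26918.75
Σf(m − x̄)² = Σfm² − (Σfm)²/n = 26918.75 − 1287.5²/75 = 4816.6667
Population variance = 4816.6667 / 75 = 64.2222
Standard deviation = √64.2222 = 8.0139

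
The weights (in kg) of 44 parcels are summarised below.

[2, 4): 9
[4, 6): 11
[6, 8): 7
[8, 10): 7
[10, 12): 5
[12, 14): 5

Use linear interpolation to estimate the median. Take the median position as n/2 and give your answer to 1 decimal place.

6.6

Cumulative frequencies: 9, 20, 27, 34, 39, 44
n = 44; position = n/2 = 22.
This falls in the class [6, 8): L = 6, F = 20, f = 7, h = 2.
Median ≈ 6 + ((22 − 20) / 7) × 2 = 6.5714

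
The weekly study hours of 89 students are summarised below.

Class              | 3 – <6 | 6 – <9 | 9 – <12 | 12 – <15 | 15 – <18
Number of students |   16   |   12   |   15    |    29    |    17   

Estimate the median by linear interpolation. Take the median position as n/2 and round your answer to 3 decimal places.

Cumulative frequencies: 16, 28, 43, 72, 89
n = 89; position = n/2 = 44.5.
This falls in the class 12 – <15: L = 12, F = 43, f = 29, h = 3.
Median ≈ 12 + ((44.5 − 43) / 29) × 3 = 12.1552

12.155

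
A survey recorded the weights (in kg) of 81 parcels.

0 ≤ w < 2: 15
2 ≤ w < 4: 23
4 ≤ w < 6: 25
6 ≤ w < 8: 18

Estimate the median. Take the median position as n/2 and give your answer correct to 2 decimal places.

4.20

Cumulative frequencies: 15, 38, 63, 81
n = 81; position = n/2 = 40.5.
This falls in the class 4 ≤ w < 6: L = 4, F = 38, f = 25, h = 2.
Median ≈ 4 + ((40.5 − 38) / 25) × 2 = 4.2000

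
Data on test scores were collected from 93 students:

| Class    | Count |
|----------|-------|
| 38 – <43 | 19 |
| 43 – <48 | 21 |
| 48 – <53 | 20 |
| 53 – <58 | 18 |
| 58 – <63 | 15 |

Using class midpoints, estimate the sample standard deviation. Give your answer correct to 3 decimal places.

6.870

Midpoints: 40.5, 45.5, 50.5, 55.5, 60.5
n = 93, Σfm = 4641.5, mean = 49.9086
Σfm² = 235993.25
Σf(m − x̄)² = Σfm² − (Σfm)²/n = 235993.25 − 4641.5²/93 = 4342.4731
Sample variance = 4342.4731 / 92 = 47.2008
Standard deviation = √47.2008 = 6.8703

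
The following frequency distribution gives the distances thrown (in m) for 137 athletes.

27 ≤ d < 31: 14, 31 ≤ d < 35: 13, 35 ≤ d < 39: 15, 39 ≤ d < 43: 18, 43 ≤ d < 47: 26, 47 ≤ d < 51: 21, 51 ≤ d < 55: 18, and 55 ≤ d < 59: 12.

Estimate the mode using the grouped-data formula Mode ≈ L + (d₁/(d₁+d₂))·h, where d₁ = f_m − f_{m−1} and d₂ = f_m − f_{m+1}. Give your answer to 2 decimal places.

45.46

Modal class: 43 ≤ d < 47 (highest frequency 26).
d₁ = 26 − 18 = 8, d₂ = 26 − 21 = 5
Mode ≈ 43 + (8/(8+5)) × 4 = 43 + 2.4615 = 45.4615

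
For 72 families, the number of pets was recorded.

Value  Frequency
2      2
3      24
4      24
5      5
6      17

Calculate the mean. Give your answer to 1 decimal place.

4.2

Values: 2, 3, 4, 5, 6
Σfx = 2×2 + 24×3 + 24×4 + 5×5 + 17×6 = 299
n = Σf = 72
Mean = 299 / 72 = 4.1528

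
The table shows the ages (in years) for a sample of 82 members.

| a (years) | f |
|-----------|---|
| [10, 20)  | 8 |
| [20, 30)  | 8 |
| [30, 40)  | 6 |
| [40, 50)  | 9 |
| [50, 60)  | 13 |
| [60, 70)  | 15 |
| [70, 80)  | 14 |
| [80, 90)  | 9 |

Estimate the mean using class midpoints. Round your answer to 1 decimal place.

Midpoints: 15, 25, 35, 45, 55, 65, 75, 85
Σfm = 8×15 + 8×25 + 6×35 + 9×45 + 13×55 + 15×65 + 14×75 + 9×85 = 4440
n = Σf = 82
Mean = 4440 / 82 = 54.1463

54.1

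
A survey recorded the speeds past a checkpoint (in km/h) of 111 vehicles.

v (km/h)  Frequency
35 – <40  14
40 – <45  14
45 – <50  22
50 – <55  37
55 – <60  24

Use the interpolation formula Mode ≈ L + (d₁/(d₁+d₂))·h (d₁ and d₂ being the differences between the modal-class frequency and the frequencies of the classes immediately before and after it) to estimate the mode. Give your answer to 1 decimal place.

Modal class: 50 – <55 (highest frequency 37).
d₁ = 37 − 22 = 15, d₂ = 37 − 24 = 13
Mode ≈ 50 + (15/(15+13)) × 5 = 50 + 2.6786 = 52.6786

52.7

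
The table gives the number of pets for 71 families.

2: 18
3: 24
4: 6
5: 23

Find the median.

3

Cumulative frequencies: 18, 42, 48, 71
n = 71, so the median is the value in position (n+1)/2 = 36.
Position 36 falls at value 3.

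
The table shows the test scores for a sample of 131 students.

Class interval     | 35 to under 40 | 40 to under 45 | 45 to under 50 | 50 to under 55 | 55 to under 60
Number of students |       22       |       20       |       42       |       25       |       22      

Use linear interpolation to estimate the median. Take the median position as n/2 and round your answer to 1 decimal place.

47.8

Cumulative frequencies: 22, 42, 84, 109, 131
n = 131; position = n/2 = 65.5.
This falls in the class 45 to under 50: L = 45, F = 42, f = 42, h = 5.
Median ≈ 45 + ((65.5 − 42) / 42) × 5 = 47.7976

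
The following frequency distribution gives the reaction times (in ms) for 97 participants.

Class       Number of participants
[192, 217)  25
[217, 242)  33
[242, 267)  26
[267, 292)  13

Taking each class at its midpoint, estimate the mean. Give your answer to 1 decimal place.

Midpoints: 204.5, 229.5, 254.5, 279.5
Σfm = 25×204.5 + 33×229.5 + 26×254.5 + 13×279.5 = 22936.5
n = Σf = 97
Mean = 22936.5 / 97 = 236.4588

236.5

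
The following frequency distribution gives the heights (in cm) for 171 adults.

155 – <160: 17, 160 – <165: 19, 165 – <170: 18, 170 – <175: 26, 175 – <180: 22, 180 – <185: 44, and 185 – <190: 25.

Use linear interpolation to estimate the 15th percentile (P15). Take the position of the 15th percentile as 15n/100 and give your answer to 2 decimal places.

Cumulative frequencies: 17, 36, 54, 80, 102, 146, 171
n = 171; position = 15n/100 = 25.65.
This falls in the class 160 – <165: L = 160, F = 17, f = 19, h = 5.
15th percentile ≈ 160 + ((25.65 − 17) / 19) × 5 = 162.2763

162.28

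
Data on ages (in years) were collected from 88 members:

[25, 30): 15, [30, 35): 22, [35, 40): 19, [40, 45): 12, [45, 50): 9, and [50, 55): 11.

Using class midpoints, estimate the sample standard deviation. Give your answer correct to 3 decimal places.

8.088

Midpoints: 27.5, 32.5, 37.5, 42.5, 47.5, 52.5
n = 88, Σfm = 3355, mean = 38.1250
Σfm² = 133600
Σf(m − x̄)² = Σfm² − (Σfm)²/n = 133600 − 3355²/88 = 5690.6250
Sample variance = 5690.6250 / 87 = 65.4095
Standard deviation = √65.4095 = 8.0876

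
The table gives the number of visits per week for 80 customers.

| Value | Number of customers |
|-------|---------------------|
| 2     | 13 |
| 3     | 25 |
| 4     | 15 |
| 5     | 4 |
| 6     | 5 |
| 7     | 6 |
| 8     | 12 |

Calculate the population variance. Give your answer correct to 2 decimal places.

Values: 2, 3, 4, 5, 6, 7, 8
n = 80, Σfx = 349, mean = 4.3625
Σfx² = 1859
Σf(x − x̄)² = Σfx² − (Σfx)²/n = 1859 − 349²/80 = 336.4875
Population variance = 336.4875 / 80 = 4.2061

4.21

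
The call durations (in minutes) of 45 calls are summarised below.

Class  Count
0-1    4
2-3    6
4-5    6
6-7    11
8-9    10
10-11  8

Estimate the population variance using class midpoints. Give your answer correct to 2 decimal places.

9.57

Midpoints: 0.5, 2.5, 4.5, 6.5, 8.5, 10.5
n = 45, Σfm = 284.5, mean = 6.3222
Σfm² = 2229.25
Σf(m − x̄)² = Σfm² − (Σfm)²/n = 2229.25 − 284.5²/45 = 430.5778
Population variance = 430.5778 / 45 = 9.5684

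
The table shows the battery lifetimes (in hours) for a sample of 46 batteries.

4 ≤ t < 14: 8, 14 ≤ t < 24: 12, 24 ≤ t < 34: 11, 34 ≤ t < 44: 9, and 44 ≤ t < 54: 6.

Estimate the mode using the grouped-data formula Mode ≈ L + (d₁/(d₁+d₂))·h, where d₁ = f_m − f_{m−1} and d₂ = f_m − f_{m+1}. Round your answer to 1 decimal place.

Modal class: 14 ≤ t < 24 (highest frequency 12).
d₁ = 12 − 8 = 4, d₂ = 12 − 11 = 1
Mode ≈ 14 + (4/(4+1)) × 10 = 14 + 8.0000 = 22.0000

22.0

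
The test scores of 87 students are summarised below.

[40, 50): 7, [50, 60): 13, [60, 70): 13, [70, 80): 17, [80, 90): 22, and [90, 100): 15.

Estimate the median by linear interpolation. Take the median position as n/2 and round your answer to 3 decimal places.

76.176

Cumulative frequencies: 7, 20, 33, 50, 72, 87
n = 87; position = n/2 = 43.5.
This falls in the class [70, 80): L = 70, F = 33, f = 17, h = 10.
Median ≈ 70 + ((43.5 − 33) / 17) × 10 = 76.1765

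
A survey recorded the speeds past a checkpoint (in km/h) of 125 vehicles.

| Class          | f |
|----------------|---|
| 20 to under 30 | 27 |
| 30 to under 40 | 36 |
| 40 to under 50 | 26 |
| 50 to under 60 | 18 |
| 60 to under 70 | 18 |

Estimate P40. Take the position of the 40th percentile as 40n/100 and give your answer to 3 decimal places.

Cumulative frequencies: 27, 63, 89, 107, 125
n = 125; position = 40n/100 = 50.
This falls in the class 30 to under 40: L = 30, F = 27, f = 36, h = 10.
40th percentile ≈ 30 + ((50 − 27) / 36) × 10 = 36.3889

36.389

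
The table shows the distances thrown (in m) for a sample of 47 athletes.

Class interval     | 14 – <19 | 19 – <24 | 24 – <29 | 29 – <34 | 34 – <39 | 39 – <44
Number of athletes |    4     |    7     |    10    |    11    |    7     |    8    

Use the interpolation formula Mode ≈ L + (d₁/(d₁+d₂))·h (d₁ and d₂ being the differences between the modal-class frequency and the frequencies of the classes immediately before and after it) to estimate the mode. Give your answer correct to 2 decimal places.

Modal class: 29 – <34 (highest frequency 11).
d₁ = 11 − 10 = 1, d₂ = 11 − 7 = 4
Mode ≈ 29 + (1/(1+4)) × 5 = 29 + 1.0000 = 30.0000

30.00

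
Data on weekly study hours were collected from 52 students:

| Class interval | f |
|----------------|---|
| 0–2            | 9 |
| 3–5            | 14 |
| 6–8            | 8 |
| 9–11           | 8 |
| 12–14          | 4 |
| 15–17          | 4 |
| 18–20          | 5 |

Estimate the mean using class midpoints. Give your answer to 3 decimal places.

Midpoints: 1, 4, 7, 10, 13, 16, 19
Σfm = 9×1 + 14×4 + 8×7 + 8×10 + 4×13 + 4×16 + 5×19 = 412
n = Σf = 52
Mean = 412 / 52 = 7.9231

7.923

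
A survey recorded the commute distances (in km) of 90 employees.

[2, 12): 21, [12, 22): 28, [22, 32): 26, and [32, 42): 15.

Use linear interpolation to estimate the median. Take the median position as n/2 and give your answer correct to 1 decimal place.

20.6

Cumulative frequencies: 21, 49, 75, 90
n = 90; position = n/2 = 45.
This falls in the class [12, 22): L = 12, F = 21, f = 28, h = 10.
Median ≈ 12 + ((45 − 21) / 28) × 10 = 20.5714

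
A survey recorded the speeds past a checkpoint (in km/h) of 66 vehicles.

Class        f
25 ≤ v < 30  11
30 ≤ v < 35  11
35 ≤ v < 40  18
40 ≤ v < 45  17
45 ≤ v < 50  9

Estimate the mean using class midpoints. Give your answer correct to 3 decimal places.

37.652

Midpoints: 27.5, 32.5, 37.5, 42.5, 47.5
Σfm = 11×27.5 + 11×32.5 + 18×37.5 + 17×42.5 + 9×47.5 = 2485
n = Σf = 66
Mean = 2485 / 66 = 37.6515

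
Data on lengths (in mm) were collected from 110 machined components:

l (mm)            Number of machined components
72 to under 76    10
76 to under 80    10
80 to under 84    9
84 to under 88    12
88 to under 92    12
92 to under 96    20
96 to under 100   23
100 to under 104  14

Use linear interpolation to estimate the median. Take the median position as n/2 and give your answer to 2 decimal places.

Cumulative frequencies: 10, 20, 29, 41, 53, 73, 96, 110
n = 110; position = n/2 = 55.
This falls in the class 92 to under 96: L = 92, F = 53, f = 20, h = 4.
Median ≈ 92 + ((55 − 53) / 20) × 4 = 92.4000

92.40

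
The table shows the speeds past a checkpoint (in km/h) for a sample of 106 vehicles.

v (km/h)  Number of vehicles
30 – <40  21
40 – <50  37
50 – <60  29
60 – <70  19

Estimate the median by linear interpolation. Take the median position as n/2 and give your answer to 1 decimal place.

Cumulative frequencies: 21, 58, 87, 106
n = 106; position = n/2 = 53.
This falls in the class 40 – <50: L = 40, F = 21, f = 37, h = 10.
Median ≈ 40 + ((53 − 21) / 37) × 10 = 48.6486

48.6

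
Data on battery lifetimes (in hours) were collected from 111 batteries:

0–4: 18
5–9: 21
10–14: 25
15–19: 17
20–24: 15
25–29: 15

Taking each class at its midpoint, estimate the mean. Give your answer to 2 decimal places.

Midpoints: 2, 7, 12, 17, 22, 27
Σfm = 18×2 + 21×7 + 25×12 + 17×17 + 15×22 + 15×27 = 1507
n = Σf = 111
Mean = 1507 / 111 = 13.5766

13.58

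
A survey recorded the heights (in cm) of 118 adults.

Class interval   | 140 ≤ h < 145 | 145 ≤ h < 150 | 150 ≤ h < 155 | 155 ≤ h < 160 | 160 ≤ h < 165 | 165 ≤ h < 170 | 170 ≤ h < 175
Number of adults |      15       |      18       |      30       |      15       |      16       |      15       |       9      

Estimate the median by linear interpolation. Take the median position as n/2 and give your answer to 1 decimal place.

Cumulative frequencies: 15, 33, 63, 78, 94, 109, 118
n = 118; position = n/2 = 59.
This falls in the class 150 ≤ h < 155: L = 150, F = 33, f = 30, h = 5.
Median ≈ 150 + ((59 − 33) / 30) × 5 = 154.3333

154.3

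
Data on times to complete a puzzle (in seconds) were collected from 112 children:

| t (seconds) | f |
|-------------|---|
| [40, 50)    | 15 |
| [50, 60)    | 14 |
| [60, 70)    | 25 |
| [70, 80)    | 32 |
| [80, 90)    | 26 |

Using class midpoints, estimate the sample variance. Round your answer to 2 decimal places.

Midpoints: 45, 55, 65, 75, 85
n = 112, Σfm = 7680, mean = 68.5714
Σfm² = 546200
Σf(m − x̄)² = Σfm² − (Σfm)²/n = 546200 − 7680²/112 = 19571.4286
Sample variance = 19571.4286 / 111 = 176.3192

176.32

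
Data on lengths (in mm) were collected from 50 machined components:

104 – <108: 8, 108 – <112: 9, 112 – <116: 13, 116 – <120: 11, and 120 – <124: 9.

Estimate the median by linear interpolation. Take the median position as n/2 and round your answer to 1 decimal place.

114.5

Cumulative frequencies: 8, 17, 30, 41, 50
n = 50; position = n/2 = 25.
This falls in the class 112 – <116: L = 112, F = 17, f = 13, h = 4.
Median ≈ 112 + ((25 − 17) / 13) × 4 = 114.4615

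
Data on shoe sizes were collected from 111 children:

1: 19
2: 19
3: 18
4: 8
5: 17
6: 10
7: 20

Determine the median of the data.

Cumulative frequencies: 19, 38, 56, 64, 81, 91, 111
n = 111, so the median is the value in position (n+1)/2 = 56.
Position 56 falls at value 3.

3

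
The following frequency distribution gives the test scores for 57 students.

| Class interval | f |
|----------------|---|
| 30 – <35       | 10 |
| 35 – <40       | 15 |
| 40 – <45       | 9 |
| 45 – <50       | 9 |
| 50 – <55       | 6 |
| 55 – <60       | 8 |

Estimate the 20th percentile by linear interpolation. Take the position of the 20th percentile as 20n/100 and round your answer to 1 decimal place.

35.5

Cumulative frequencies: 10, 25, 34, 43, 49, 57
n = 57; position = 20n/100 = 11.4.
This falls in the class 35 – <40: L = 35, F = 10, f = 15, h = 5.
20th percentile ≈ 35 + ((11.4 − 10) / 15) × 5 = 35.4667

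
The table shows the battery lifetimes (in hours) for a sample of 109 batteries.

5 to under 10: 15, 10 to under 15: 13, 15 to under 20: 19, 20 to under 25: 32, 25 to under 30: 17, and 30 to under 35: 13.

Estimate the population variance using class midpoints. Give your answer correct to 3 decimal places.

Midpoints: 7.5, 12.5, 17.5, 22.5, 27.5, 32.5
n = 109, Σfm = 2217.5, mean = 20.3440
Σfm² = 51481.25
Σf(m − x̄)² = Σfm² − (Σfm)²/n = 51481.25 − 2217.5²/109 = 6368.3486
Population variance = 6368.3486 / 109 = 58.4252

58.425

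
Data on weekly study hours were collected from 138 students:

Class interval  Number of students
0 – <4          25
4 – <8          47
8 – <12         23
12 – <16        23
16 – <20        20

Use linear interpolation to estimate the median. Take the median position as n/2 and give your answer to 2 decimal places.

Cumulative frequencies: 25, 72, 95, 118, 138
n = 138; position = n/2 = 69.
This falls in the class 4 – <8: L = 4, F = 25, f = 47, h = 4.
Median ≈ 4 + ((69 − 25) / 47) × 4 = 7.7447

7.74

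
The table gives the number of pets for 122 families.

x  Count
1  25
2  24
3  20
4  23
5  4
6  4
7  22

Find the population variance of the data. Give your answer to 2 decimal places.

Values: 1, 2, 3, 4, 5, 6, 7
n = 122, Σfx = 423, mean = 3.4672
Σfx² = 1991
Σf(x − x̄)² = Σfx² − (Σfx)²/n = 1991 − 423²/122 = 524.3689
Population variance = 524.3689 / 122 = 4.2981

4.30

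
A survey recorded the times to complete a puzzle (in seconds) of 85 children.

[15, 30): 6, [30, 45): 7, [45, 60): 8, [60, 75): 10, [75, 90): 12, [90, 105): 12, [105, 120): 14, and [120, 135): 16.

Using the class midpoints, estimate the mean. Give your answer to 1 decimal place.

85.5

Midpoints: 22.5, 37.5, 52.5, 67.5, 82.5, 97.5, 112.5, 127.5
Σfm = 6×22.5 + 7×37.5 + 8×52.5 + 10×67.5 + 12×82.5 + 12×97.5 + 14×112.5 + 16×127.5 = 7267.5
n = Σf = 85
Mean = 7267.5 / 85 = 85.5000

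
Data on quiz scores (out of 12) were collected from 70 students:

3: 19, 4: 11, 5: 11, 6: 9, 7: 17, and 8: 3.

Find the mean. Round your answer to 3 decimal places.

Values: 3, 4, 5, 6, 7, 8
Σfx = 19×3 + 11×4 + 11×5 + 9×6 + 17×7 + 3×8 = 353
n = Σf = 70
Mean = 353 / 70 = 5.0429

5.043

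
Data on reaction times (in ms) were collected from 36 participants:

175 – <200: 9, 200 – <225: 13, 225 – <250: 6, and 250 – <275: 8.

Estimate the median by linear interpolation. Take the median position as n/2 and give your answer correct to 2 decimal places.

Cumulative frequencies: 9, 22, 28, 36
n = 36; position = n/2 = 18.
This falls in the class 200 – <225: L = 200, F = 9, f = 13, h = 25.
Median ≈ 200 + ((18 − 9) / 13) × 25 = 217.3077

217.31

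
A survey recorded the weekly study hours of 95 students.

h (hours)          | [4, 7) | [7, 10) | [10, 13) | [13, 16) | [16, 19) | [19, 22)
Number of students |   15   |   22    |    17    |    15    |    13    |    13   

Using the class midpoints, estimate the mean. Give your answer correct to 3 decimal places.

Midpoints: 5.5, 8.5, 11.5, 14.5, 17.5, 20.5
Σfm = 15×5.5 + 22×8.5 + 17×11.5 + 15×14.5 + 13×17.5 + 13×20.5 = 1176.5
n = Σf = 95
Mean = 1176.5 / 95 = 12.3842

12.384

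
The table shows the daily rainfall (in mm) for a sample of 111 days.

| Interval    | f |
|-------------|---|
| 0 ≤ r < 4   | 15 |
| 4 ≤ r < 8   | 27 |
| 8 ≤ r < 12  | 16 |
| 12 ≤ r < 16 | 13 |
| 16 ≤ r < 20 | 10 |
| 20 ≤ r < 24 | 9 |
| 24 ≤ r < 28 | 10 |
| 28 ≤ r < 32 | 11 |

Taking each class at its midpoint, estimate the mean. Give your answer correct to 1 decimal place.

13.5

Midpoints: 2, 6, 10, 14, 18, 22, 26, 30
Σfm = 15×2 + 27×6 + 16×10 + 13×14 + 10×18 + 9×22 + 10×26 + 11×30 = 1502
n = Σf = 111
Mean = 1502 / 111 = 13.5315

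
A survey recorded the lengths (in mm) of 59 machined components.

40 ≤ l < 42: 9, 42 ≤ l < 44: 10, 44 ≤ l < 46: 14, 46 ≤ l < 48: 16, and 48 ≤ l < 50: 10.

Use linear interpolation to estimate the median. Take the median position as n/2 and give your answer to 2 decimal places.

45.50

Cumulative frequencies: 9, 19, 33, 49, 59
n = 59; position = n/2 = 29.5.
This falls in the class 44 ≤ l < 46: L = 44, F = 19, f = 14, h = 2.
Median ≈ 44 + ((29.5 − 19) / 14) × 2 = 45.5000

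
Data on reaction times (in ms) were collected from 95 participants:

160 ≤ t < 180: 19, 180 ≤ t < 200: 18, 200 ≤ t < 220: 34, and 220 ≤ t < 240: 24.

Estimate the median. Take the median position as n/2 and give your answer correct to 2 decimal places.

206.18

Cumulative frequencies: 19, 37, 71, 95
n = 95; position = n/2 = 47.5.
This falls in the class 200 ≤ t < 220: L = 200, F = 37, f = 34, h = 20.
Median ≈ 200 + ((47.5 − 37) / 34) × 20 = 206.1765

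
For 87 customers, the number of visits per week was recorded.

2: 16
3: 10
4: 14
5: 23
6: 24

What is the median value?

5

Cumulative frequencies: 16, 26, 40, 63, 87
n = 87, so the median is the value in position (n+1)/2 = 44.
Position 44 falls at value 5.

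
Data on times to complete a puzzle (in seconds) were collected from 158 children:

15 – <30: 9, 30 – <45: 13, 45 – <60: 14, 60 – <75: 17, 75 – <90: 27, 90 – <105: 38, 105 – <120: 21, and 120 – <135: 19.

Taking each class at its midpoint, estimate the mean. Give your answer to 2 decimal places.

84.11

Midpoints: 22.5, 37.5, 52.5, 67.5, 82.5, 97.5, 112.5, 127.5
Σfm = 9×22.5 + 13×37.5 + 14×52.5 + 17×67.5 + 27×82.5 + 38×97.5 + 21×112.5 + 19×127.5 = 13290
n = Σf = 158
Mean = 13290 / 158 = 84.1139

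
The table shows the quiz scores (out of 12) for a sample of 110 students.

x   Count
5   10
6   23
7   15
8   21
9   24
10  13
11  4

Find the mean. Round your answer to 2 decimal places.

7.74

Values: 5, 6, 7, 8, 9, 10, 11
Σfx = 10×5 + 23×6 + 15×7 + 21×8 + 24×9 + 13×10 + 4×11 = 851
n = Σf = 110
Mean = 851 / 110 = 7.7364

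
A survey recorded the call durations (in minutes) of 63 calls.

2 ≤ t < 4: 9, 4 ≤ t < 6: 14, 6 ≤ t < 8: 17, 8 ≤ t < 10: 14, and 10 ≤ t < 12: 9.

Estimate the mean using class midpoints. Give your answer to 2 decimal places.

Midpoints: 3, 5, 7, 9, 11
Σfm = 9×3 + 14×5 + 17×7 + 14×9 + 9×11 = 441
n = Σf = 63
Mean = 441 / 63 = 7.0000

7.00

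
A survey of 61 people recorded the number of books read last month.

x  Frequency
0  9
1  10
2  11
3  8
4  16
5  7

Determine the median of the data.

3

Cumulative frequencies: 9, 19, 30, 38, 54, 61
n = 61, so the median is the value in position (n+1)/2 = 31.
Position 31 falls at value 3.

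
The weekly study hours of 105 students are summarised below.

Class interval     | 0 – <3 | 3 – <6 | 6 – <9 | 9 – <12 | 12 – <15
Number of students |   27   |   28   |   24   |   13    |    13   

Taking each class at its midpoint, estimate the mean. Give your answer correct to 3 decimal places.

Midpoints: 1.5, 4.5, 7.5, 10.5, 13.5
Σfm = 27×1.5 + 28×4.5 + 24×7.5 + 13×10.5 + 13×13.5 = 658.5
n = Σf = 105
Mean = 658.5 / 105 = 6.2714

6.271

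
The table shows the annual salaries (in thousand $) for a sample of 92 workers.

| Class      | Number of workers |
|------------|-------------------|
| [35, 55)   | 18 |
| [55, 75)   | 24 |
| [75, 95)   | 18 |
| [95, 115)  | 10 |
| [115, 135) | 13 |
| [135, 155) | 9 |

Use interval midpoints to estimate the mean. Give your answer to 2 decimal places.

85.65

Midpoints: 45, 65, 85, 105, 125, 145
Σfm = 18×45 + 24×65 + 18×85 + 10×105 + 13×125 + 9×145 = 7880
n = Σf = 92
Mean = 7880 / 92 = 85.6522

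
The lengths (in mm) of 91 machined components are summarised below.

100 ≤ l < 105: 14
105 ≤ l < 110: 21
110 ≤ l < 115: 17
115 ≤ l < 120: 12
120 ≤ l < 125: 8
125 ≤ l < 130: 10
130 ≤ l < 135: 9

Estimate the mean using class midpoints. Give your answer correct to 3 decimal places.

Midpoints: 102.5, 107.5, 112.5, 117.5, 122.5, 127.5, 132.5
Σfm = 14×102.5 + 21×107.5 + 17×112.5 + 12×117.5 + 8×122.5 + 10×127.5 + 9×132.5 = 10462.5
n = Σf = 91
Mean = 10462.5 / 91 = 114.9725

114.973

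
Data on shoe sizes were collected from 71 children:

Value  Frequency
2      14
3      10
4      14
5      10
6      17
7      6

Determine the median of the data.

4

Cumulative frequencies: 14, 24, 38, 48, 65, 71
n = 71, so the median is the value in position (n+1)/2 = 36.
Position 36 falls at value 4.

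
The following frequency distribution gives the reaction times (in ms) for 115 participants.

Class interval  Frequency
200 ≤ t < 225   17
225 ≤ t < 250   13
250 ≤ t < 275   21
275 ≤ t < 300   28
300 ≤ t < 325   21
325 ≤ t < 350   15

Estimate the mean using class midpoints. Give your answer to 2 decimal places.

277.28

Midpoints: 212.5, 237.5, 262.5, 287.5, 312.5, 337.5
Σfm = 17×212.5 + 13×237.5 + 21×262.5 + 28×287.5 + 21×312.5 + 15×337.5 = 31887.5
n = Σf = 115
Mean = 31887.5 / 115 = 277.2826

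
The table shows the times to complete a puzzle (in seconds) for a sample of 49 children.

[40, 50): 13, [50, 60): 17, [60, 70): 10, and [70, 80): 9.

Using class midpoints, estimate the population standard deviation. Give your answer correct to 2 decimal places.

Midpoints: 45, 55, 65, 75
n = 49, Σfm = 2845, mean = 58.0612
Σfm² = 170625
Σf(m − x̄)² = Σfm² − (Σfm)²/n = 170625 − 2845²/49 = 5440.8163
Population variance = 5440.8163 / 49 = 111.0371
Standard deviation = √111.0371 = 10.5374

10.54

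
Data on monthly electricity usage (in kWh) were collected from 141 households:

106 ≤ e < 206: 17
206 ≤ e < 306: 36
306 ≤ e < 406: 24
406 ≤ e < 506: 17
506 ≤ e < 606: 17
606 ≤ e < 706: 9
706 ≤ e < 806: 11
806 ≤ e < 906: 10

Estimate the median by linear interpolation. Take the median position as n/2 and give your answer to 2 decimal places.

378.92

Cumulative frequencies: 17, 53, 77, 94, 111, 120, 131, 141
n = 141; position = n/2 = 70.5.
This falls in the class 306 ≤ e < 406: L = 306, F = 53, f = 24, h = 100.
Median ≈ 306 + ((70.5 − 53) / 24) × 100 = 378.9167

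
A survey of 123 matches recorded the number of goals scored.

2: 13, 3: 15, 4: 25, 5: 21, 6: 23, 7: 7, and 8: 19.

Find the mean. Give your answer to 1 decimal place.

Values: 2, 3, 4, 5, 6, 7, 8
Σfx = 13×2 + 15×3 + 25×4 + 21×5 + 23×6 + 7×7 + 19×8 = 615
n = Σf = 123
Mean = 615 / 123 = 5.0000

5.0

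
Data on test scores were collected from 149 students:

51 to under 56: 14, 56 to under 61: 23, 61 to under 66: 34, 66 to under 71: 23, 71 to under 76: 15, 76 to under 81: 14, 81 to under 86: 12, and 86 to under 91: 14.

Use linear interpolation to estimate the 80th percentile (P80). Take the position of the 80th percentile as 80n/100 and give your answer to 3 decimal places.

79.643

Cumulative frequencies: 14, 37, 71, 94, 109, 123, 135, 149
n = 149; position = 80n/100 = 119.2.
This falls in the class 76 to under 81: L = 76, F = 109, f = 14, h = 5.
80th percentile ≈ 76 + ((119.2 − 109) / 14) × 5 = 79.6429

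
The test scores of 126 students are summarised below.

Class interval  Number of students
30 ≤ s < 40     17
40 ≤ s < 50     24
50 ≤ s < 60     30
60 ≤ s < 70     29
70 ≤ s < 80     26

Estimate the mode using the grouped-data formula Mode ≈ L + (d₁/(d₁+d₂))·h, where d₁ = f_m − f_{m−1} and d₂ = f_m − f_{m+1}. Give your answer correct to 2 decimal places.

58.57

Modal class: 50 ≤ s < 60 (highest frequency 30).
d₁ = 30 − 24 = 6, d₂ = 30 − 29 = 1
Mode ≈ 50 + (6/(6+1)) × 10 = 50 + 8.5714 = 58.5714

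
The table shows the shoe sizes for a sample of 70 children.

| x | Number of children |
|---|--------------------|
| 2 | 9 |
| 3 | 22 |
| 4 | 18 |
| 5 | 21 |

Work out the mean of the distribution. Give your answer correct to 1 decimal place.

3.7

Values: 2, 3, 4, 5
Σfx = 9×2 + 22×3 + 18×4 + 21×5 = 261
n = Σf = 70
Mean = 261 / 70 = 3.7286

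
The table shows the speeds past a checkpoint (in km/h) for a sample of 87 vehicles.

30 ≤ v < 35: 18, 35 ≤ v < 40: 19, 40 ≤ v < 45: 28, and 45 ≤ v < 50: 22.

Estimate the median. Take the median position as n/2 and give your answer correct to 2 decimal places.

Cumulative frequencies: 18, 37, 65, 87
n = 87; position = n/2 = 43.5.
This falls in the class 40 ≤ v < 45: L = 40, F = 37, f = 28, h = 5.
Median ≈ 40 + ((43.5 − 37) / 28) × 5 = 41.1607

41.16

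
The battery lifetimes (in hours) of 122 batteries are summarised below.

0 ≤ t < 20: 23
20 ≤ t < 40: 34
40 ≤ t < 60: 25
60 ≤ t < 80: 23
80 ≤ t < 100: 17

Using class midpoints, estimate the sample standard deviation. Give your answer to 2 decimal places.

26.51

Midpoints: 10, 30, 50, 70, 90
n = 122, Σfm = 5640, mean = 46.2295
Σfm² = 345800
Σf(m − x̄)² = Σfm² − (Σfm)²/n = 345800 − 5640²/122 = 85065.5738
Sample variance = 85065.5738 / 121 = 703.0213
Standard deviation = √703.0213 = 26.5145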